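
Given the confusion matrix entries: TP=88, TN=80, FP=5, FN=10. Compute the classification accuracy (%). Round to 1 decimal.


Accuracy = (TP + TN) / (TP + TN + FP + FN) * 100
= (88 + 80) / (88 + 80 + 5 + 10)
= 168 / 183
= 0.918
= 91.8%

91.8


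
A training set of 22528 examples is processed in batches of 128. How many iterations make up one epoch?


Iterations per epoch = dataset_size / batch_size
= 22528 / 128
= 176

176


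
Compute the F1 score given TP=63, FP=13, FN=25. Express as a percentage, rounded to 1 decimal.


Precision = TP / (TP + FP) = 63 / 76 = 0.8289
Recall = TP / (TP + FN) = 63 / 88 = 0.7159
F1 = 2 * P * R / (P + R)
= 2 * 0.8289 * 0.7159 / (0.8289 + 0.7159)
= 1.1869 / 1.5449
= 0.7683
As percentage: 76.8%

76.8


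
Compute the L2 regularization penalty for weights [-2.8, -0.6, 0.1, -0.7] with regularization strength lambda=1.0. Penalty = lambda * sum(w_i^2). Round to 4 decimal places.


Squaring each weight:
(-2.8)^2 = 7.84
(-0.6)^2 = 0.36
0.1^2 = 0.01
(-0.7)^2 = 0.49
Sum of squares = 8.7
Penalty = 1.0 * 8.7 = 8.7000

8.7000


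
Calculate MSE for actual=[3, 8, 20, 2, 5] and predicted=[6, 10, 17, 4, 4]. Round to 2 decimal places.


Differences: [-3, -2, 3, -2, 1]
Squared errors: [9, 4, 9, 4, 1]
Sum of squared errors = 27
MSE = 27 / 5 = 5.40

5.40


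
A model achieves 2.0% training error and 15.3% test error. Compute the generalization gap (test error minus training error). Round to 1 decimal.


Generalization gap = test_error - train_error
= 15.3 - 2.0
= 13.3%
A large gap suggests overfitting.

13.3


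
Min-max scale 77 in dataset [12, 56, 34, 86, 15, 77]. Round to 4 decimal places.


Min = 12, Max = 86
Range = 86 - 12 = 74
Scaled = (x - min) / (max - min)
= (77 - 12) / 74
= 65 / 74
= 0.8784

0.8784


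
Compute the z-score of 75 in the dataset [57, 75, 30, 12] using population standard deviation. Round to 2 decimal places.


Mean = (57 + 75 + 30 + 12) / 4 = 43.5
Variance = sum((x_i - mean)^2) / n = 587.25
Std = sqrt(587.25) = 24.2332
Z = (x - mean) / std
= (75 - 43.5) / 24.2332
= 31.5 / 24.2332
= 1.30

1.30


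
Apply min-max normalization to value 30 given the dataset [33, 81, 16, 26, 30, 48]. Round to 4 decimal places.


Min = 16, Max = 81
Range = 81 - 16 = 65
Scaled = (x - min) / (max - min)
= (30 - 16) / 65
= 14 / 65
= 0.2154

0.2154


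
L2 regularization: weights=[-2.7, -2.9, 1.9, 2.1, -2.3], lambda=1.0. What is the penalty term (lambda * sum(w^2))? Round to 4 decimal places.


Squaring each weight:
(-2.7)^2 = 7.29
(-2.9)^2 = 8.41
1.9^2 = 3.61
2.1^2 = 4.41
(-2.3)^2 = 5.29
Sum of squares = 29.01
Penalty = 1.0 * 29.01 = 29.0100

29.0100


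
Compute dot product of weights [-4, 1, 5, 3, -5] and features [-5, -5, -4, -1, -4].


Element-wise products:
-4 * -5 = 20
1 * -5 = -5
5 * -4 = -20
3 * -1 = -3
-5 * -4 = 20
Sum = 20 + -5 + -20 + -3 + 20
= 12

12


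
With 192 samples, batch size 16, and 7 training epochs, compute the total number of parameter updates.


Iterations per epoch = 192 / 16 = 12
Total updates = iterations_per_epoch * epochs
= 12 * 7
= 84

84


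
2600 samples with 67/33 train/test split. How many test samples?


Train samples = 2600 * 67% = 1742
Test samples = 2600 - 1742
= 858

858


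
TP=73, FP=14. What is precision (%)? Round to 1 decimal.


Precision = TP / (TP + FP) * 100
= 73 / (73 + 14)
= 73 / 87
= 0.8391
= 83.9%

83.9


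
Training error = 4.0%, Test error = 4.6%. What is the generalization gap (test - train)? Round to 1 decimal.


Generalization gap = test_error - train_error
= 4.6 - 4.0
= 0.6%
A small gap suggests good generalization.

0.6


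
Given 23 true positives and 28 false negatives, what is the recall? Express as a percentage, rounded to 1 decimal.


Recall = TP / (TP + FN) * 100
= 23 / (23 + 28)
= 23 / 51
= 0.451
= 45.1%

45.1


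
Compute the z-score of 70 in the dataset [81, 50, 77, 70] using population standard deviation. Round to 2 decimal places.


Mean = (81 + 50 + 77 + 70) / 4 = 69.5
Variance = sum((x_i - mean)^2) / n = 142.25
Std = sqrt(142.25) = 11.9269
Z = (x - mean) / std
= (70 - 69.5) / 11.9269
= 0.5 / 11.9269
= 0.04

0.04


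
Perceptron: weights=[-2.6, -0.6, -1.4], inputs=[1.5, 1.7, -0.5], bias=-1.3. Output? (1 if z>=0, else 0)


z = w . x + b
= -2.6*1.5 + -0.6*1.7 + -1.4*-0.5 + -1.3
= -3.9 + -1.02 + 0.7 + -1.3
= -4.22 + -1.3
= -5.52
Since z = -5.52 < 0, output = 0

0


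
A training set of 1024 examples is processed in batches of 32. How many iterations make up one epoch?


Iterations per epoch = dataset_size / batch_size
= 1024 / 32
= 32

32


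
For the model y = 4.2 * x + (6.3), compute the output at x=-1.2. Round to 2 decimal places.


y = 4.2 * -1.2 + (6.3)
= -5.04 + (6.3)
= 1.26

1.26


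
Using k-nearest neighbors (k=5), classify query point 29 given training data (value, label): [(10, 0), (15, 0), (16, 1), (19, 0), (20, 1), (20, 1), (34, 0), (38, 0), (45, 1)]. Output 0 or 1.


Distances from query 29:
Point 34 (class 0): distance = 5
Point 38 (class 0): distance = 9
Point 20 (class 1): distance = 9
Point 20 (class 1): distance = 9
Point 19 (class 0): distance = 10
K=5 nearest neighbors: classes = [0, 0, 1, 1, 0]
Votes for class 1: 2 / 5
Majority vote => class 0

0


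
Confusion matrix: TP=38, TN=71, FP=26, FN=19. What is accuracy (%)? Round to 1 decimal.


Accuracy = (TP + TN) / (TP + TN + FP + FN) * 100
= (38 + 71) / (38 + 71 + 26 + 19)
= 109 / 154
= 0.7078
= 70.8%

70.8


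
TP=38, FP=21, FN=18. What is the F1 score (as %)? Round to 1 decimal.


Precision = TP / (TP + FP) = 38 / 59 = 0.6441
Recall = TP / (TP + FN) = 38 / 56 = 0.6786
F1 = 2 * P * R / (P + R)
= 2 * 0.6441 * 0.6786 / (0.6441 + 0.6786)
= 0.8741 / 1.3226
= 0.6609
As percentage: 66.1%

66.1


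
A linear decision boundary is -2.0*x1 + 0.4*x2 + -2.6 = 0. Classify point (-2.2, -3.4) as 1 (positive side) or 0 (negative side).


Compute -2.0 * -2.2 + 0.4 * -3.4 + -2.6
= 4.4 + -1.36 + -2.6
= 0.44
Since 0.44 >= 0, the point is on the positive side.

1


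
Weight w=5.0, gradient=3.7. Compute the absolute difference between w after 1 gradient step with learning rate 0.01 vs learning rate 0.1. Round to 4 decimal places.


With lr=0.01: w_new = 5.0 - 0.01 * 3.7 = 4.963
With lr=0.1: w_new = 5.0 - 0.1 * 3.7 = 4.63
Absolute difference = |4.963 - 4.63|
= 0.3330

0.3330


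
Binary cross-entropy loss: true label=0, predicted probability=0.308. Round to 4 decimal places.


For y=0: Loss = -log(1-p)
= -log(1 - 0.308)
= -log(0.692)
= -(-0.3682)
= 0.3682

0.3682


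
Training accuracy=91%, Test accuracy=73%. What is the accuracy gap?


Gap = train_accuracy - test_accuracy
= 91 - 73
= 18%
This gap suggests the model is overfitting.

18


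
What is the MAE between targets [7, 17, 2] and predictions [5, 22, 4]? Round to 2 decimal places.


Absolute errors: [2, 5, 2]
Sum of absolute errors = 9
MAE = 9 / 3 = 3.00

3.00


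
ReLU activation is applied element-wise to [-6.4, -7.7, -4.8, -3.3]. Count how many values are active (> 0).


ReLU(x) = max(0, x) for each element:
ReLU(-6.4) = 0
ReLU(-7.7) = 0
ReLU(-4.8) = 0
ReLU(-3.3) = 0
Active neurons (>0): 0

0


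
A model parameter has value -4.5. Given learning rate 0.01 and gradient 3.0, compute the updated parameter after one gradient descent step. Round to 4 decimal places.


w_new = w_old - lr * gradient
= -4.5 - 0.01 * 3.0
= -4.5 - (0.03)
= -4.5300

-4.5300


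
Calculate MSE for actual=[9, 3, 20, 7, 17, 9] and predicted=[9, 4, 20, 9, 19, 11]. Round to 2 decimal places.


Differences: [0, -1, 0, -2, -2, -2]
Squared errors: [0, 1, 0, 4, 4, 4]
Sum of squared errors = 13
MSE = 13 / 6 = 2.17

2.17


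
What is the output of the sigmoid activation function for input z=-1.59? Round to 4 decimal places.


sigmoid(z) = 1 / (1 + exp(-z))
exp(-(-1.59)) = exp(1.59) = 4.9037
1 + 4.9037 = 5.9037
1 / 5.9037 = 0.1694

0.1694


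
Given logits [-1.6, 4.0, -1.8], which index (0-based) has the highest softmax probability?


Softmax is a monotonic transformation, so it preserves the argmax.
We need to find the index of the maximum logit.
Index 0: -1.6
Index 1: 4.0
Index 2: -1.8
Maximum logit = 4.0 at index 1

1


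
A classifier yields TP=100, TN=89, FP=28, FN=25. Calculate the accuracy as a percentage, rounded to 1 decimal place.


Accuracy = (TP + TN) / (TP + TN + FP + FN) * 100
= (100 + 89) / (100 + 89 + 28 + 25)
= 189 / 242
= 0.781
= 78.1%

78.1


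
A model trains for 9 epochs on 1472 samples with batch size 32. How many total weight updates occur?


Iterations per epoch = 1472 / 32 = 46
Total updates = iterations_per_epoch * epochs
= 46 * 9
= 414

414


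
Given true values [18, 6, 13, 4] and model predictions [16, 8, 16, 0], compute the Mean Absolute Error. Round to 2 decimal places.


Absolute errors: [2, 2, 3, 4]
Sum of absolute errors = 11
MAE = 11 / 4 = 2.75

2.75


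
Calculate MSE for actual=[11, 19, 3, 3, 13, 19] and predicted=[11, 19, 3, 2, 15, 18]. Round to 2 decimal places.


Differences: [0, 0, 0, 1, -2, 1]
Squared errors: [0, 0, 0, 1, 4, 1]
Sum of squared errors = 6
MSE = 6 / 6 = 1.00

1.00


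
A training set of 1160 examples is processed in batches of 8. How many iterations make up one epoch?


Iterations per epoch = dataset_size / batch_size
= 1160 / 8
= 145

145


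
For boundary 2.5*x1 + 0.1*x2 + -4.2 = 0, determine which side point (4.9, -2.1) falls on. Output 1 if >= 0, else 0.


Compute 2.5 * 4.9 + 0.1 * -2.1 + -4.2
= 12.25 + -0.21 + -4.2
= 7.84
Since 7.84 >= 0, the point is on the positive side.

1


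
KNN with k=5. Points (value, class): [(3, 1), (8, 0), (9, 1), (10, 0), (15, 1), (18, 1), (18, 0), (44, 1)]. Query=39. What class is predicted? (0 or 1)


Distances from query 39:
Point 44 (class 1): distance = 5
Point 18 (class 0): distance = 21
Point 18 (class 1): distance = 21
Point 15 (class 1): distance = 24
Point 10 (class 0): distance = 29
K=5 nearest neighbors: classes = [1, 0, 1, 1, 0]
Votes for class 1: 3 / 5
Majority vote => class 1

1


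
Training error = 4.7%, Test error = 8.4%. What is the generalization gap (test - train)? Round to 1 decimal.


Generalization gap = test_error - train_error
= 8.4 - 4.7
= 3.7%
A moderate gap.

3.7


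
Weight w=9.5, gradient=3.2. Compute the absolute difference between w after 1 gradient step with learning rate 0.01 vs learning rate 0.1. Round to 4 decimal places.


With lr=0.01: w_new = 9.5 - 0.01 * 3.2 = 9.468
With lr=0.1: w_new = 9.5 - 0.1 * 3.2 = 9.18
Absolute difference = |9.468 - 9.18|
= 0.2880

0.2880


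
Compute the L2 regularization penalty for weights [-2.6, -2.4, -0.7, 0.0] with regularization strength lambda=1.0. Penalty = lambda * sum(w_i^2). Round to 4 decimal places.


Squaring each weight:
(-2.6)^2 = 6.76
(-2.4)^2 = 5.76
(-0.7)^2 = 0.49
0.0^2 = 0.0
Sum of squares = 13.01
Penalty = 1.0 * 13.01 = 13.0100

13.0100


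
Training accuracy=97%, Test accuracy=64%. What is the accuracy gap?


Gap = train_accuracy - test_accuracy
= 97 - 64
= 33%
This large gap strongly indicates overfitting.

33


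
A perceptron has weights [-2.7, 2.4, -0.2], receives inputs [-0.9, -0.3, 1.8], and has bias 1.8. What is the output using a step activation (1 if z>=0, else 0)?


z = w . x + b
= -2.7*-0.9 + 2.4*-0.3 + -0.2*1.8 + 1.8
= 2.43 + -0.72 + -0.36 + 1.8
= 1.35 + 1.8
= 3.15
Since z = 3.15 >= 0, output = 1

1


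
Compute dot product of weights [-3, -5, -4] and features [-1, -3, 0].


Element-wise products:
-3 * -1 = 3
-5 * -3 = 15
-4 * 0 = 0
Sum = 3 + 15 + 0
= 18

18


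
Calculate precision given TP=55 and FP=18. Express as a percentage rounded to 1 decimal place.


Precision = TP / (TP + FP) * 100
= 55 / (55 + 18)
= 55 / 73
= 0.7534
= 75.3%

75.3


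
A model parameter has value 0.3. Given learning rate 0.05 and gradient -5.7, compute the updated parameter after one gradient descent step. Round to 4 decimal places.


w_new = w_old - lr * gradient
= 0.3 - 0.05 * -5.7
= 0.3 - (-0.285)
= 0.5850

0.5850


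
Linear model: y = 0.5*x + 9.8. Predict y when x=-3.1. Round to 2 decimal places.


y = 0.5 * -3.1 + (9.8)
= -1.55 + (9.8)
= 8.25

8.25


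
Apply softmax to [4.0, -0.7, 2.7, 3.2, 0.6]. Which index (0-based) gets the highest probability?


Softmax is a monotonic transformation, so it preserves the argmax.
We need to find the index of the maximum logit.
Index 0: 4.0
Index 1: -0.7
Index 2: 2.7
Index 3: 3.2
Index 4: 0.6
Maximum logit = 4.0 at index 0

0


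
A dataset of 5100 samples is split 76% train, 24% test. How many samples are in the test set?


Train samples = 5100 * 76% = 3876
Test samples = 5100 - 3876
= 1224

1224


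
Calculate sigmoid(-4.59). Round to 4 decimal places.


sigmoid(z) = 1 / (1 + exp(-z))
exp(-(-4.59)) = exp(4.59) = 98.4944
1 + 98.4944 = 99.4944
1 / 99.4944 = 0.0101

0.0101


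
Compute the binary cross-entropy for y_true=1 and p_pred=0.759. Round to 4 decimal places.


For y=1: Loss = -log(p)
= -log(0.759)
= -(-0.2758)
= 0.2758

0.2758


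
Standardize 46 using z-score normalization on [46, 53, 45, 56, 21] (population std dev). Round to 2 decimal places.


Mean = (46 + 53 + 45 + 56 + 21) / 5 = 44.2
Variance = sum((x_i - mean)^2) / n = 151.76
Std = sqrt(151.76) = 12.3191
Z = (x - mean) / std
= (46 - 44.2) / 12.3191
= 1.8 / 12.3191
= 0.15

0.15


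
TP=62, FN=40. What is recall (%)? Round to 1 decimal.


Recall = TP / (TP + FN) * 100
= 62 / (62 + 40)
= 62 / 102
= 0.6078
= 60.8%

60.8


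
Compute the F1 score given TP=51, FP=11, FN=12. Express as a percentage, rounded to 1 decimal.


Precision = TP / (TP + FP) = 51 / 62 = 0.8226
Recall = TP / (TP + FN) = 51 / 63 = 0.8095
F1 = 2 * P * R / (P + R)
= 2 * 0.8226 * 0.8095 / (0.8226 + 0.8095)
= 1.3318 / 1.6321
= 0.816
As percentage: 81.6%

81.6


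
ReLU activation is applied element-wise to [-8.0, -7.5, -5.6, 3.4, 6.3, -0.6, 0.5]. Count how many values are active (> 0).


ReLU(x) = max(0, x) for each element:
ReLU(-8.0) = 0
ReLU(-7.5) = 0
ReLU(-5.6) = 0
ReLU(3.4) = 3.4
ReLU(6.3) = 6.3
ReLU(-0.6) = 0
ReLU(0.5) = 0.5
Active neurons (>0): 3

3


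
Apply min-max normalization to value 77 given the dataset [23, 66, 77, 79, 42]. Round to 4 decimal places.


Min = 23, Max = 79
Range = 79 - 23 = 56
Scaled = (x - min) / (max - min)
= (77 - 23) / 56
= 54 / 56
= 0.9643

0.9643


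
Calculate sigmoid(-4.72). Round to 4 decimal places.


sigmoid(z) = 1 / (1 + exp(-z))
exp(-(-4.72)) = exp(4.72) = 112.1683
1 + 112.1683 = 113.1683
1 / 113.1683 = 0.0088

0.0088


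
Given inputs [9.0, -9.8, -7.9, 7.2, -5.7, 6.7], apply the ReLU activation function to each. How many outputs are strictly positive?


ReLU(x) = max(0, x) for each element:
ReLU(9.0) = 9.0
ReLU(-9.8) = 0
ReLU(-7.9) = 0
ReLU(7.2) = 7.2
ReLU(-5.7) = 0
ReLU(6.7) = 6.7
Active neurons (>0): 3

3


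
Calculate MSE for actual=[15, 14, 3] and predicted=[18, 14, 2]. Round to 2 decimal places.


Differences: [-3, 0, 1]
Squared errors: [9, 0, 1]
Sum of squared errors = 10
MSE = 10 / 3 = 3.33

3.33


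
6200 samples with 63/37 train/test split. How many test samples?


Train samples = 6200 * 63% = 3906
Test samples = 6200 - 3906
= 2294

2294


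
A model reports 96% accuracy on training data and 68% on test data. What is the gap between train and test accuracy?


Gap = train_accuracy - test_accuracy
= 96 - 68
= 28%
This large gap strongly indicates overfitting.

28


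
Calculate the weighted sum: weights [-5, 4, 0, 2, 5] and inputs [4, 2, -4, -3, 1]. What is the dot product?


Element-wise products:
-5 * 4 = -20
4 * 2 = 8
0 * -4 = 0
2 * -3 = -6
5 * 1 = 5
Sum = -20 + 8 + 0 + -6 + 5
= -13

-13


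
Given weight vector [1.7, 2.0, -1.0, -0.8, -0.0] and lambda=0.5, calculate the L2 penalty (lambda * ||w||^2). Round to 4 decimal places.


Squaring each weight:
1.7^2 = 2.89
2.0^2 = 4.0
(-1.0)^2 = 1.0
(-0.8)^2 = 0.64
(-0.0)^2 = 0.0
Sum of squares = 8.53
Penalty = 0.5 * 8.53 = 4.2650

4.2650


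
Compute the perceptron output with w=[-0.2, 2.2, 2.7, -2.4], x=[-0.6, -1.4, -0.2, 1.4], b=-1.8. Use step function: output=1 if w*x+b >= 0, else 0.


z = w . x + b
= -0.2*-0.6 + 2.2*-1.4 + 2.7*-0.2 + -2.4*1.4 + -1.8
= 0.12 + -3.08 + -0.54 + -3.36 + -1.8
= -6.86 + -1.8
= -8.66
Since z = -8.66 < 0, output = 0

0


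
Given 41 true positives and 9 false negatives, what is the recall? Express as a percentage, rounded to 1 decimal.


Recall = TP / (TP + FN) * 100
= 41 / (41 + 9)
= 41 / 50
= 0.82
= 82.0%

82.0


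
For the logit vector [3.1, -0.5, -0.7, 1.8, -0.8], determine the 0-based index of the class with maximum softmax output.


Softmax is a monotonic transformation, so it preserves the argmax.
We need to find the index of the maximum logit.
Index 0: 3.1
Index 1: -0.5
Index 2: -0.7
Index 3: 1.8
Index 4: -0.8
Maximum logit = 3.1 at index 0

0


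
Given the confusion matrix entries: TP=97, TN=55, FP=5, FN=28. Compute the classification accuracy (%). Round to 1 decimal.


Accuracy = (TP + TN) / (TP + TN + FP + FN) * 100
= (97 + 55) / (97 + 55 + 5 + 28)
= 152 / 185
= 0.8216
= 82.2%

82.2


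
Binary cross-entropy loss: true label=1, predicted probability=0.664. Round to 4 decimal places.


For y=1: Loss = -log(p)
= -log(0.664)
= -(-0.4095)
= 0.4095

0.4095


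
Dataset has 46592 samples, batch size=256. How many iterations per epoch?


Iterations per epoch = dataset_size / batch_size
= 46592 / 256
= 182

182


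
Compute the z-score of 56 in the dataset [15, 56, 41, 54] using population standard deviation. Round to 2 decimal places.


Mean = (15 + 56 + 41 + 54) / 4 = 41.5
Variance = sum((x_i - mean)^2) / n = 267.25
Std = sqrt(267.25) = 16.3478
Z = (x - mean) / std
= (56 - 41.5) / 16.3478
= 14.5 / 16.3478
= 0.89

0.89


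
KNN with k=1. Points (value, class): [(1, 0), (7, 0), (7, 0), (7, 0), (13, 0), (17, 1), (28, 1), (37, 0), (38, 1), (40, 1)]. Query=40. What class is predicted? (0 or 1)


Distances from query 40:
Point 40 (class 1): distance = 0
K=1 nearest neighbors: classes = [1]
Votes for class 1: 1 / 1
Majority vote => class 1

1


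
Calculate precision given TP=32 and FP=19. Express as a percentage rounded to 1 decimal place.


Precision = TP / (TP + FP) * 100
= 32 / (32 + 19)
= 32 / 51
= 0.6275
= 62.7%

62.7


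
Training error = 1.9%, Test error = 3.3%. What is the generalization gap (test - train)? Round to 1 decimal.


Generalization gap = test_error - train_error
= 3.3 - 1.9
= 1.4%
A small gap suggests good generalization.

1.4


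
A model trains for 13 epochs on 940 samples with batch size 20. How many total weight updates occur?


Iterations per epoch = 940 / 20 = 47
Total updates = iterations_per_epoch * epochs
= 47 * 13
= 611

611


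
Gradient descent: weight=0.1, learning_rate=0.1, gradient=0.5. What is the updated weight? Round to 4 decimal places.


w_new = w_old - lr * gradient
= 0.1 - 0.1 * 0.5
= 0.1 - (0.05)
= 0.0500

0.0500


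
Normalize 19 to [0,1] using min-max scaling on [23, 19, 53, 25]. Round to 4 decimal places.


Min = 19, Max = 53
Range = 53 - 19 = 34
Scaled = (x - min) / (max - min)
= (19 - 19) / 34
= 0 / 34
= 0.0000

0.0000


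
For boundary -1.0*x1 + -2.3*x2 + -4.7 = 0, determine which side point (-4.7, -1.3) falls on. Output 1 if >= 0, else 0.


Compute -1.0 * -4.7 + -2.3 * -1.3 + -4.7
= 4.7 + 2.99 + -4.7
= 2.99
Since 2.99 >= 0, the point is on the positive side.

1


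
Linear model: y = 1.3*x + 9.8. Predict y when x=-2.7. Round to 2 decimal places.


y = 1.3 * -2.7 + (9.8)
= -3.51 + (9.8)
= 6.29

6.29


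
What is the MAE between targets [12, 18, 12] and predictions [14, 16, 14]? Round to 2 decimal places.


Absolute errors: [2, 2, 2]
Sum of absolute errors = 6
MAE = 6 / 3 = 2.00

2.00


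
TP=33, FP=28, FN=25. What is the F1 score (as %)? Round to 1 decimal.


Precision = TP / (TP + FP) = 33 / 61 = 0.541
Recall = TP / (TP + FN) = 33 / 58 = 0.569
F1 = 2 * P * R / (P + R)
= 2 * 0.541 * 0.569 / (0.541 + 0.569)
= 0.6156 / 1.1099
= 0.5546
As percentage: 55.5%

55.5


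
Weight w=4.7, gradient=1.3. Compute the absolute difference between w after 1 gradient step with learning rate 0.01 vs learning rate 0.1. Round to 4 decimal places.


With lr=0.01: w_new = 4.7 - 0.01 * 1.3 = 4.687
With lr=0.1: w_new = 4.7 - 0.1 * 1.3 = 4.57
Absolute difference = |4.687 - 4.57|
= 0.1170

0.1170


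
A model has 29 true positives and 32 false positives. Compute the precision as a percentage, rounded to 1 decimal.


Precision = TP / (TP + FP) * 100
= 29 / (29 + 32)
= 29 / 61
= 0.4754
= 47.5%

47.5


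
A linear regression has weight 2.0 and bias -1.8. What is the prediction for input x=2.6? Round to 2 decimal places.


y = 2.0 * 2.6 + (-1.8)
= 5.2 + (-1.8)
= 3.40

3.40


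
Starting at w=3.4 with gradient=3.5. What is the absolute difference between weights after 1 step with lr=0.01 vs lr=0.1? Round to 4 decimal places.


With lr=0.01: w_new = 3.4 - 0.01 * 3.5 = 3.365
With lr=0.1: w_new = 3.4 - 0.1 * 3.5 = 3.05
Absolute difference = |3.365 - 3.05|
= 0.3150

0.3150


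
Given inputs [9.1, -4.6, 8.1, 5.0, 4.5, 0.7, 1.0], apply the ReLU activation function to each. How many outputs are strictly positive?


ReLU(x) = max(0, x) for each element:
ReLU(9.1) = 9.1
ReLU(-4.6) = 0
ReLU(8.1) = 8.1
ReLU(5.0) = 5.0
ReLU(4.5) = 4.5
ReLU(0.7) = 0.7
ReLU(1.0) = 1.0
Active neurons (>0): 6

6


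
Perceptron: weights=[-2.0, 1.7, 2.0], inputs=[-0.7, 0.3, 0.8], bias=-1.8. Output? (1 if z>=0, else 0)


z = w . x + b
= -2.0*-0.7 + 1.7*0.3 + 2.0*0.8 + -1.8
= 1.4 + 0.51 + 1.6 + -1.8
= 3.51 + -1.8
= 1.71
Since z = 1.71 >= 0, output = 1

1


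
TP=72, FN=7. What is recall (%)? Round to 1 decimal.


Recall = TP / (TP + FN) * 100
= 72 / (72 + 7)
= 72 / 79
= 0.9114
= 91.1%

91.1


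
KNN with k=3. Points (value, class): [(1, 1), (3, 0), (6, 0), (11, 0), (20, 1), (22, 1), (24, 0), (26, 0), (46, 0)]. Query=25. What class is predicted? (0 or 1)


Distances from query 25:
Point 24 (class 0): distance = 1
Point 26 (class 0): distance = 1
Point 22 (class 1): distance = 3
K=3 nearest neighbors: classes = [0, 0, 1]
Votes for class 1: 1 / 3
Majority vote => class 0

0


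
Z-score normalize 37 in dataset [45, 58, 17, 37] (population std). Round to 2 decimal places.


Mean = (45 + 58 + 17 + 37) / 4 = 39.25
Variance = sum((x_i - mean)^2) / n = 221.1875
Std = sqrt(221.1875) = 14.8724
Z = (x - mean) / std
= (37 - 39.25) / 14.8724
= -2.25 / 14.8724
= -0.15

-0.15


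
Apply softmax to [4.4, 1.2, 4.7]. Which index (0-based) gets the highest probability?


Softmax is a monotonic transformation, so it preserves the argmax.
We need to find the index of the maximum logit.
Index 0: 4.4
Index 1: 1.2
Index 2: 4.7
Maximum logit = 4.7 at index 2

2


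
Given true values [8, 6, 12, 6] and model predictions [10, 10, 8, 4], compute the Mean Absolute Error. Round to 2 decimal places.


Absolute errors: [2, 4, 4, 2]
Sum of absolute errors = 12
MAE = 12 / 4 = 3.00

3.00


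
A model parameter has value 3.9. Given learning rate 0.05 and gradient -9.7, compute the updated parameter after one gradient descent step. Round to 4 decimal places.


w_new = w_old - lr * gradient
= 3.9 - 0.05 * -9.7
= 3.9 - (-0.485)
= 4.3850

4.3850


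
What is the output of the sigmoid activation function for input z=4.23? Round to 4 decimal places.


sigmoid(z) = 1 / (1 + exp(-z))
exp(-(4.23)) = exp(-4.23) = 0.0146
1 + 0.0146 = 1.0146
1 / 1.0146 = 0.9857

0.9857


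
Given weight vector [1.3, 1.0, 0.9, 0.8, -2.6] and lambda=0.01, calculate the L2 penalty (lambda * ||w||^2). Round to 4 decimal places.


Squaring each weight:
1.3^2 = 1.69
1.0^2 = 1.0
0.9^2 = 0.81
0.8^2 = 0.64
(-2.6)^2 = 6.76
Sum of squares = 10.9
Penalty = 0.01 * 10.9 = 0.1090

0.1090


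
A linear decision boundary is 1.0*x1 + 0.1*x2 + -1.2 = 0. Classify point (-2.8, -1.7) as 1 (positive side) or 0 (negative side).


Compute 1.0 * -2.8 + 0.1 * -1.7 + -1.2
= -2.8 + -0.17 + -1.2
= -4.17
Since -4.17 < 0, the point is on the negative side.

0


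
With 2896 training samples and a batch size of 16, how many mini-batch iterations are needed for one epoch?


Iterations per epoch = dataset_size / batch_size
= 2896 / 16
= 181

181


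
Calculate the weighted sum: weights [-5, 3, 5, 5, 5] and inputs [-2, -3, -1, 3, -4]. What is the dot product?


Element-wise products:
-5 * -2 = 10
3 * -3 = -9
5 * -1 = -5
5 * 3 = 15
5 * -4 = -20
Sum = 10 + -9 + -5 + 15 + -20
= -9

-9


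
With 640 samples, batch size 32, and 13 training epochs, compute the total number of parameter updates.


Iterations per epoch = 640 / 32 = 20
Total updates = iterations_per_epoch * epochs
= 20 * 13
= 260

260


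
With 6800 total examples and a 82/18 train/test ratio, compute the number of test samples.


Train samples = 6800 * 82% = 5576
Test samples = 6800 - 5576
= 1224

1224


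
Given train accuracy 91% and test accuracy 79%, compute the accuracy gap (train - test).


Gap = train_accuracy - test_accuracy
= 91 - 79
= 12%
This gap suggests the model is overfitting.

12


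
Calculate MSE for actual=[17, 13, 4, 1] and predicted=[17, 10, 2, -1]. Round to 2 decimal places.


Differences: [0, 3, 2, 2]
Squared errors: [0, 9, 4, 4]
Sum of squared errors = 17
MSE = 17 / 4 = 4.25

4.25


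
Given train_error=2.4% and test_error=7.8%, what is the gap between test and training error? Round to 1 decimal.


Generalization gap = test_error - train_error
= 7.8 - 2.4
= 5.4%
A moderate gap.

5.4


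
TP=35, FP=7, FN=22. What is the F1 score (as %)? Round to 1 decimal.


Precision = TP / (TP + FP) = 35 / 42 = 0.8333
Recall = TP / (TP + FN) = 35 / 57 = 0.614
F1 = 2 * P * R / (P + R)
= 2 * 0.8333 * 0.614 / (0.8333 + 0.614)
= 1.0234 / 1.4474
= 0.7071
As percentage: 70.7%

70.7


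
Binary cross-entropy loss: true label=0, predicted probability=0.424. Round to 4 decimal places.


For y=0: Loss = -log(1-p)
= -log(1 - 0.424)
= -log(0.576)
= -(-0.5516)
= 0.5516

0.5516


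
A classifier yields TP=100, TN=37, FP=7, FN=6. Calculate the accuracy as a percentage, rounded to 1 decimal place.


Accuracy = (TP + TN) / (TP + TN + FP + FN) * 100
= (100 + 37) / (100 + 37 + 7 + 6)
= 137 / 150
= 0.9133
= 91.3%

91.3


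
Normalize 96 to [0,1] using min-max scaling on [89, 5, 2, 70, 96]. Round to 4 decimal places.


Min = 2, Max = 96
Range = 96 - 2 = 94
Scaled = (x - min) / (max - min)
= (96 - 2) / 94
= 94 / 94
= 1.0000

1.0000


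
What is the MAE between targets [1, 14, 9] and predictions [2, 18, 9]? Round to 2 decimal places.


Absolute errors: [1, 4, 0]
Sum of absolute errors = 5
MAE = 5 / 3 = 1.67

1.67


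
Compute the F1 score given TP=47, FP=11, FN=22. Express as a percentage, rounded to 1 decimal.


Precision = TP / (TP + FP) = 47 / 58 = 0.8103
Recall = TP / (TP + FN) = 47 / 69 = 0.6812
F1 = 2 * P * R / (P + R)
= 2 * 0.8103 * 0.6812 / (0.8103 + 0.6812)
= 1.1039 / 1.4915
= 0.7402
As percentage: 74.0%

74.0


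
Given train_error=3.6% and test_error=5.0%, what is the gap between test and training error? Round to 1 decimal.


Generalization gap = test_error - train_error
= 5.0 - 3.6
= 1.4%
A small gap suggests good generalization.

1.4


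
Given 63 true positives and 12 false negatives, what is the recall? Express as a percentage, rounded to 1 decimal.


Recall = TP / (TP + FN) * 100
= 63 / (63 + 12)
= 63 / 75
= 0.84
= 84.0%

84.0


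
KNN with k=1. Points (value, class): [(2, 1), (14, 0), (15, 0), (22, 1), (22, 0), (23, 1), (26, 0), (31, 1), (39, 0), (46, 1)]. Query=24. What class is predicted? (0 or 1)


Distances from query 24:
Point 23 (class 1): distance = 1
K=1 nearest neighbors: classes = [1]
Votes for class 1: 1 / 1
Majority vote => class 1

1


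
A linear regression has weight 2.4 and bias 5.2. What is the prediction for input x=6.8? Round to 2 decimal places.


y = 2.4 * 6.8 + (5.2)
= 16.32 + (5.2)
= 21.52

21.52


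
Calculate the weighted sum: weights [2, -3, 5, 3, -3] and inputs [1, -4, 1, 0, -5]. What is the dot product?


Element-wise products:
2 * 1 = 2
-3 * -4 = 12
5 * 1 = 5
3 * 0 = 0
-3 * -5 = 15
Sum = 2 + 12 + 5 + 0 + 15
= 34

34


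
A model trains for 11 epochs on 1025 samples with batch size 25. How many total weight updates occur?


Iterations per epoch = 1025 / 25 = 41
Total updates = iterations_per_epoch * epochs
= 41 * 11
= 451

451


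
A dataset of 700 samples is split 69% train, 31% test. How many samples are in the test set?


Train samples = 700 * 69% = 483
Test samples = 700 - 483
= 217

217


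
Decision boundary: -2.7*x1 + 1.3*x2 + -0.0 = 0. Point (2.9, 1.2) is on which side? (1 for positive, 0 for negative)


Compute -2.7 * 2.9 + 1.3 * 1.2 + -0.0
= -7.83 + 1.56 + -0.0
= -6.27
Since -6.27 < 0, the point is on the negative side.

0


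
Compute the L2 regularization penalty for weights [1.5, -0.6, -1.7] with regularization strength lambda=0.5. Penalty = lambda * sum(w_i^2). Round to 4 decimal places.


Squaring each weight:
1.5^2 = 2.25
(-0.6)^2 = 0.36
(-1.7)^2 = 2.89
Sum of squares = 5.5
Penalty = 0.5 * 5.5 = 2.7500

2.7500


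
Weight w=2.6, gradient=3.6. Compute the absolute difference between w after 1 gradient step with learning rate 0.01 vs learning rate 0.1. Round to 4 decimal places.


With lr=0.01: w_new = 2.6 - 0.01 * 3.6 = 2.564
With lr=0.1: w_new = 2.6 - 0.1 * 3.6 = 2.24
Absolute difference = |2.564 - 2.24|
= 0.3240

0.3240


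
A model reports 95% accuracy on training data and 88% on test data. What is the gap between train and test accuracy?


Gap = train_accuracy - test_accuracy
= 95 - 88
= 7%
This moderate gap may indicate mild overfitting.

7


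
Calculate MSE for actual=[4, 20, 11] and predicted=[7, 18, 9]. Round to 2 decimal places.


Differences: [-3, 2, 2]
Squared errors: [9, 4, 4]
Sum of squared errors = 17
MSE = 17 / 3 = 5.67

5.67


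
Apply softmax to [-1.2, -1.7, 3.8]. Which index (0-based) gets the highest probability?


Softmax is a monotonic transformation, so it preserves the argmax.
We need to find the index of the maximum logit.
Index 0: -1.2
Index 1: -1.7
Index 2: 3.8
Maximum logit = 3.8 at index 2

2


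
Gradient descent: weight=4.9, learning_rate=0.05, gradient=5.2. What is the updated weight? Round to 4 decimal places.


w_new = w_old - lr * gradient
= 4.9 - 0.05 * 5.2
= 4.9 - (0.26)
= 4.6400

4.6400


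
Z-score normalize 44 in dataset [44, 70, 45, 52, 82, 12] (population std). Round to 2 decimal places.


Mean = (44 + 70 + 45 + 52 + 82 + 12) / 6 = 50.8333
Variance = sum((x_i - mean)^2) / n = 488.1389
Std = sqrt(488.1389) = 22.0939
Z = (x - mean) / std
= (44 - 50.8333) / 22.0939
= -6.8333 / 22.0939
= -0.31

-0.31


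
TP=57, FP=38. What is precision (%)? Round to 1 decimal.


Precision = TP / (TP + FP) * 100
= 57 / (57 + 38)
= 57 / 95
= 0.6
= 60.0%

60.0


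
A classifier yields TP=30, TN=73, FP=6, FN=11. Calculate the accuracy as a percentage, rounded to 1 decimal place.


Accuracy = (TP + TN) / (TP + TN + FP + FN) * 100
= (30 + 73) / (30 + 73 + 6 + 11)
= 103 / 120
= 0.8583
= 85.8%

85.8


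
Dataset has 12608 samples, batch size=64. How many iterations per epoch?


Iterations per epoch = dataset_size / batch_size
= 12608 / 64
= 197

197


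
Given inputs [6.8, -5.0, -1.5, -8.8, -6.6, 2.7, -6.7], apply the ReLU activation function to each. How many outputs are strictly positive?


ReLU(x) = max(0, x) for each element:
ReLU(6.8) = 6.8
ReLU(-5.0) = 0
ReLU(-1.5) = 0
ReLU(-8.8) = 0
ReLU(-6.6) = 0
ReLU(2.7) = 2.7
ReLU(-6.7) = 0
Active neurons (>0): 2

2


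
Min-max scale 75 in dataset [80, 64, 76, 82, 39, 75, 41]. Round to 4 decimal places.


Min = 39, Max = 82
Range = 82 - 39 = 43
Scaled = (x - min) / (max - min)
= (75 - 39) / 43
= 36 / 43
= 0.8372

0.8372


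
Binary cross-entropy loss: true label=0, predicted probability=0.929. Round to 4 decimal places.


For y=0: Loss = -log(1-p)
= -log(1 - 0.929)
= -log(0.071)
= -(-2.6451)
= 2.6451

2.6451


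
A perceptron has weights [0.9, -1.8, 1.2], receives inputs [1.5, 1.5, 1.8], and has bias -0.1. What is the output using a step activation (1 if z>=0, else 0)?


z = w . x + b
= 0.9*1.5 + -1.8*1.5 + 1.2*1.8 + -0.1
= 1.35 + -2.7 + 2.16 + -0.1
= 0.81 + -0.1
= 0.71
Since z = 0.71 >= 0, output = 1

1


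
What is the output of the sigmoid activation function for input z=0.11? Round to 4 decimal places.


sigmoid(z) = 1 / (1 + exp(-z))
exp(-(0.11)) = exp(-0.11) = 0.8958
1 + 0.8958 = 1.8958
1 / 1.8958 = 0.5275

0.5275


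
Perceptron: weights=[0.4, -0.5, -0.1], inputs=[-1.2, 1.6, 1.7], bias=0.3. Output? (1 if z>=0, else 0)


z = w . x + b
= 0.4*-1.2 + -0.5*1.6 + -0.1*1.7 + 0.3
= -0.48 + -0.8 + -0.17 + 0.3
= -1.45 + 0.3
= -1.15
Since z = -1.15 < 0, output = 0

0


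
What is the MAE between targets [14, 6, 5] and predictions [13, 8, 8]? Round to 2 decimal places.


Absolute errors: [1, 2, 3]
Sum of absolute errors = 6
MAE = 6 / 3 = 2.00

2.00


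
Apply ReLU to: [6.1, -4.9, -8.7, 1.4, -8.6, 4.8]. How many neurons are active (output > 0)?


ReLU(x) = max(0, x) for each element:
ReLU(6.1) = 6.1
ReLU(-4.9) = 0
ReLU(-8.7) = 0
ReLU(1.4) = 1.4
ReLU(-8.6) = 0
ReLU(4.8) = 4.8
Active neurons (>0): 3

3


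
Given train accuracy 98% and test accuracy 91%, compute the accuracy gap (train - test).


Gap = train_accuracy - test_accuracy
= 98 - 91
= 7%
This moderate gap may indicate mild overfitting.

7


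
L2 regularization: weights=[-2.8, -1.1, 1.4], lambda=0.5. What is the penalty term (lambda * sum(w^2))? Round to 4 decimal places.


Squaring each weight:
(-2.8)^2 = 7.84
(-1.1)^2 = 1.21
1.4^2 = 1.96
Sum of squares = 11.01
Penalty = 0.5 * 11.01 = 5.5050

5.5050


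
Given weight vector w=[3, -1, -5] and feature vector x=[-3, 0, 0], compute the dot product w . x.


Element-wise products:
3 * -3 = -9
-1 * 0 = 0
-5 * 0 = 0
Sum = -9 + 0 + 0
= -9

-9


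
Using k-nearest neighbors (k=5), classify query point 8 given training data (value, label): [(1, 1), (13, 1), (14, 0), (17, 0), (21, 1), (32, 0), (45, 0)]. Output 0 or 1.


Distances from query 8:
Point 13 (class 1): distance = 5
Point 14 (class 0): distance = 6
Point 1 (class 1): distance = 7
Point 17 (class 0): distance = 9
Point 21 (class 1): distance = 13
K=5 nearest neighbors: classes = [1, 0, 1, 0, 1]
Votes for class 1: 3 / 5
Majority vote => class 1

1


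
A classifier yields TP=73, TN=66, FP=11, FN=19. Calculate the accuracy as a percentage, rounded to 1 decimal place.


Accuracy = (TP + TN) / (TP + TN + FP + FN) * 100
= (73 + 66) / (73 + 66 + 11 + 19)
= 139 / 169
= 0.8225
= 82.2%

82.2


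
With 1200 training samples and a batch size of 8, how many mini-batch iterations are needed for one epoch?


Iterations per epoch = dataset_size / batch_size
= 1200 / 8
= 150

150


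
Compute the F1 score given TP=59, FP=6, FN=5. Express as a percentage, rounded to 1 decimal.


Precision = TP / (TP + FP) = 59 / 65 = 0.9077
Recall = TP / (TP + FN) = 59 / 64 = 0.9219
F1 = 2 * P * R / (P + R)
= 2 * 0.9077 * 0.9219 / (0.9077 + 0.9219)
= 1.6736 / 1.8296
= 0.9147
As percentage: 91.5%

91.5


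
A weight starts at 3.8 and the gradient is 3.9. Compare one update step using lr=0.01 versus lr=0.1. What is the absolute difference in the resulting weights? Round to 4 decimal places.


With lr=0.01: w_new = 3.8 - 0.01 * 3.9 = 3.761
With lr=0.1: w_new = 3.8 - 0.1 * 3.9 = 3.41
Absolute difference = |3.761 - 3.41|
= 0.3510

0.3510


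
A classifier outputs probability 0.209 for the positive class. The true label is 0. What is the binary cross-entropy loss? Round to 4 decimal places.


For y=0: Loss = -log(1-p)
= -log(1 - 0.209)
= -log(0.791)
= -(-0.2345)
= 0.2345

0.2345


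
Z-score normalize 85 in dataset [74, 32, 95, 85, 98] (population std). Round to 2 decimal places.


Mean = (74 + 32 + 95 + 85 + 98) / 5 = 76.8
Variance = sum((x_i - mean)^2) / n = 572.56
Std = sqrt(572.56) = 23.9282
Z = (x - mean) / std
= (85 - 76.8) / 23.9282
= 8.2 / 23.9282
= 0.34

0.34


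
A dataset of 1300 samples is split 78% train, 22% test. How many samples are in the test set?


Train samples = 1300 * 78% = 1014
Test samples = 1300 - 1014
= 286

286


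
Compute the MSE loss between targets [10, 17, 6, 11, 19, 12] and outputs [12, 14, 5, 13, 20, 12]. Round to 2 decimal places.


Differences: [-2, 3, 1, -2, -1, 0]
Squared errors: [4, 9, 1, 4, 1, 0]
Sum of squared errors = 19
MSE = 19 / 6 = 3.17

3.17


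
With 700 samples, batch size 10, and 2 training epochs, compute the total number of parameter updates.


Iterations per epoch = 700 / 10 = 70
Total updates = iterations_per_epoch * epochs
= 70 * 2
= 140

140


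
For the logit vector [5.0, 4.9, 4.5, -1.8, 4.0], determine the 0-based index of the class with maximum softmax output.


Softmax is a monotonic transformation, so it preserves the argmax.
We need to find the index of the maximum logit.
Index 0: 5.0
Index 1: 4.9
Index 2: 4.5
Index 3: -1.8
Index 4: 4.0
Maximum logit = 5.0 at index 0

0


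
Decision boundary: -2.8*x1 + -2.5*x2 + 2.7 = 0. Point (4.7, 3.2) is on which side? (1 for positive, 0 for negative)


Compute -2.8 * 4.7 + -2.5 * 3.2 + 2.7
= -13.16 + -8.0 + 2.7
= -18.46
Since -18.46 < 0, the point is on the negative side.

0


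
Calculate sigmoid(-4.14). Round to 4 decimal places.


sigmoid(z) = 1 / (1 + exp(-z))
exp(-(-4.14)) = exp(4.14) = 62.8028
1 + 62.8028 = 63.8028
1 / 63.8028 = 0.0157

0.0157


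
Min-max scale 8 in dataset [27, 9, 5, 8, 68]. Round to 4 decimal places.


Min = 5, Max = 68
Range = 68 - 5 = 63
Scaled = (x - min) / (max - min)
= (8 - 5) / 63
= 3 / 63
= 0.0476

0.0476


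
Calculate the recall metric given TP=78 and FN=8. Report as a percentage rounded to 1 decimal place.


Recall = TP / (TP + FN) * 100
= 78 / (78 + 8)
= 78 / 86
= 0.907
= 90.7%

90.7


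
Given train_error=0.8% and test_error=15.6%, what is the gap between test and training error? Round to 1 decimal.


Generalization gap = test_error - train_error
= 15.6 - 0.8
= 14.8%
A large gap suggests overfitting.

14.8


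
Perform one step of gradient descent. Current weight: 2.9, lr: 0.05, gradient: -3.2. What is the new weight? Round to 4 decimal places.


w_new = w_old - lr * gradient
= 2.9 - 0.05 * -3.2
= 2.9 - (-0.16)
= 3.0600

3.0600


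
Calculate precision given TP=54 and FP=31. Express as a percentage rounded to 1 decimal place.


Precision = TP / (TP + FP) * 100
= 54 / (54 + 31)
= 54 / 85
= 0.6353
= 63.5%

63.5


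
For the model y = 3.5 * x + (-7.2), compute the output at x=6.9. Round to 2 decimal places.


y = 3.5 * 6.9 + (-7.2)
= 24.15 + (-7.2)
= 16.95

16.95


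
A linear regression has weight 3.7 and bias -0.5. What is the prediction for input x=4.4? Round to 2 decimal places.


y = 3.7 * 4.4 + (-0.5)
= 16.28 + (-0.5)
= 15.78

15.78


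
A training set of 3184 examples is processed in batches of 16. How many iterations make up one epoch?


Iterations per epoch = dataset_size / batch_size
= 3184 / 16
= 199

199


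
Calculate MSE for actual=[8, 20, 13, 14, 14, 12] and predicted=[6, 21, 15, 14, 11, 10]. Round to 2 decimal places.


Differences: [2, -1, -2, 0, 3, 2]
Squared errors: [4, 1, 4, 0, 9, 4]
Sum of squared errors = 22
MSE = 22 / 6 = 3.67

3.67


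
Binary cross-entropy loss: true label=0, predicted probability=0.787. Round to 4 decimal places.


For y=0: Loss = -log(1-p)
= -log(1 - 0.787)
= -log(0.213)
= -(-1.5465)
= 1.5465

1.5465


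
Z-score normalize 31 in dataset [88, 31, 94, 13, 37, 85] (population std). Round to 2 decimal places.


Mean = (88 + 31 + 94 + 13 + 37 + 85) / 6 = 58.0
Variance = sum((x_i - mean)^2) / n = 1020.0
Std = sqrt(1020.0) = 31.9374
Z = (x - mean) / std
= (31 - 58.0) / 31.9374
= -27.0 / 31.9374
= -0.85

-0.85
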